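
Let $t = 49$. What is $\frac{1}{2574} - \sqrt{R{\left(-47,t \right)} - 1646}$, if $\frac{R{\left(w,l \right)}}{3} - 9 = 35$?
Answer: $\frac{1}{2574} - i \sqrt{1514} \approx 0.0003885 - 38.91 i$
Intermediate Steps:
$R{\left(w,l \right)} = 132$ ($R{\left(w,l \right)} = 27 + 3 \cdot 35 = 27 + 105 = 132$)
$\frac{1}{2574} - \sqrt{R{\left(-47,t \right)} - 1646} = \frac{1}{2574} - \sqrt{132 - 1646} = \frac{1}{2574} - \sqrt{-1514} = \frac{1}{2574} - i \sqrt{1514}$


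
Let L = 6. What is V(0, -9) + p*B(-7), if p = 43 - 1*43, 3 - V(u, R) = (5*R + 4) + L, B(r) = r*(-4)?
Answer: 38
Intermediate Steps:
B(r) = -4*r
V(u, R) = -7 - 5*R (V(u, R) = 3 - ((5*R + 4) + 6) = 3 - ((4 + 5*R) + 6) = 3 - (10 + 5*R) = 3 + (-10 - 5*R) = -7 - 5*R)
p = 0 (p = 43 - 43 = 0)
V(0, -9) + p*B(-7) = (-7 - 5*(-9)) + 0*(-4*(-7)) = (-7 + 45) + 0*28 = 38 + 0 = 38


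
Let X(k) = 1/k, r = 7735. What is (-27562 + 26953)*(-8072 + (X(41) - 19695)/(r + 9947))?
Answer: 84864160991/17261 ≈ 4.9165e+6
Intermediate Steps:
(-27562 + 26953)*(-8072 + (X(41) - 19695)/(r + 9947)) = (-27562 + 26953)*(-8072 + (1/41 - 19695)/(7735 + 9947)) = -609*(-8072 + (1/41 - 19695)/17682) = -609*(-8072 - 807494/41*1/17682) = -609*(-8072 - 403747/362481) = -609*(-2926350379/362481) = 84864160991/17261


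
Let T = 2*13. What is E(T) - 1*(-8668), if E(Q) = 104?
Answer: 8772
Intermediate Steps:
T = 26
E(T) - 1*(-8668) = 104 - 1*(-8668) = 104 + 8668 = 8772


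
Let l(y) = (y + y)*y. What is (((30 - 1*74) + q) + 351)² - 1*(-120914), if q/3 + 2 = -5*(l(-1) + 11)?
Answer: 132150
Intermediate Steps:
l(y) = 2*y² (l(y) = (2*y)*y = 2*y²)
q = -201 (q = -6 + 3*(-5*(2*(-1)² + 11)) = -6 + 3*(-5*(2*1 + 11)) = -6 + 3*(-5*(2 + 11)) = -6 + 3*(-5*13) = -6 + 3*(-65) = -6 - 195 = -201)
(((30 - 1*74) + q) + 351)² - 1*(-120914) = (((30 - 1*74) - 201) + 351)² - 1*(-120914) = (((30 - 74) - 201) + 351)² + 120914 = ((-44 - 201) + 351)² + 120914 = (-245 + 351)² + 120914 = 106² + 120914 = 11236 + 120914 = 132150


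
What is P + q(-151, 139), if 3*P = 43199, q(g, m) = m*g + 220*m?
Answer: 71972/3 ≈ 23991.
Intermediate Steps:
q(g, m) = 220*m + g*m (q(g, m) = g*m + 220*m = 220*m + g*m)
P = 43199/3 (P = (⅓)*43199 = 43199/3 ≈ 14400.)
P + q(-151, 139) = 43199/3 + 139*(220 - 151) = 43199/3 + 139*69 = 43199/3 + 9591 = 71972/3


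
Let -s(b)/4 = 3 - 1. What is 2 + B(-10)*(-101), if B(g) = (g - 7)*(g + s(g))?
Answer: -30904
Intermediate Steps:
s(b) = -8 (s(b) = -4*(3 - 1) = -4*2 = -8)
B(g) = (-8 + g)*(-7 + g) (B(g) = (g - 7)*(g - 8) = (-7 + g)*(-8 + g) = (-8 + g)*(-7 + g))
2 + B(-10)*(-101) = 2 + (56 + (-10)² - 15*(-10))*(-101) = 2 + (56 + 100 + 150)*(-101) = 2 + 306*(-101) = 2 - 30906 = -30904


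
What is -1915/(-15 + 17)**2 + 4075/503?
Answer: -946945/2012 ≈ -470.65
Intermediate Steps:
-1915/(-15 + 17)**2 + 4075/503 = -1915/(2**2) + 4075*(1/503) = -1915/4 + 4075/503 = -946945/2012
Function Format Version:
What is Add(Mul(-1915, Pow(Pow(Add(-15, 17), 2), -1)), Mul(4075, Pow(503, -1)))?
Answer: Rational(-946945, 2012) ≈ -470.65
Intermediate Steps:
Add(Mul(-1915, Pow(Pow(Add(-15, 17), 2), -1)), Mul(4075, Pow(503, -1))) = Add(Mul(-1915, Pow(Pow(2, 2), -1)), Mul(4075, Rational(1, 503))) = Add(Mul(-1915, Pow(4, -1)), Rational(4075, 503)) = Add(Mul(-1915, Rational(1, 4)), Rational(4075, 503)) = Add(Rational(-1915, 4), Rational(4075, 503)) = Rational(-946945, 2012)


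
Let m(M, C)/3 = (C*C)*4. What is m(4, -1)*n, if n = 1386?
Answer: 16632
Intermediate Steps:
m(M, C) = 12*C² (m(M, C) = 3*((C*C)*4) = 3*(C²*4) = 3*(4*C²) = 12*C²)
m(4, -1)*n = (12*(-1)²)*1386 = (12*1)*1386 = 12*1386 = 16632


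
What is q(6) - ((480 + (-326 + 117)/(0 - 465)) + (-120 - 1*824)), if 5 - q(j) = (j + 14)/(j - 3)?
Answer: 71592/155 ≈ 461.88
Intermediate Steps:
q(j) = 5 - (14 + j)/(-3 + j) (q(j) = 5 - (j + 14)/(j - 3) = 5 - (14 + j)/(-3 + j))
q(6) - ((480 + (-326 + 117)/(0 - 465)) + (-120 - 1*824)) = (-29 + 4*6)/(-3 + 6) - ((480 + (-326 + 117)/(0 - 465)) + (-120 - 1*824)) = (-29 + 24)/3 - ((480 - 209/(-465)) + (-120 - 824)) = (⅓)*(-5) - ((480 - 209*(-1/465)) - 944) = -5/3 - ((480 + 209/465) - 944) = -5/3 - (223409/465 - 944) = -5/3 - 1*(-215551/465) = -5/3 + 215551/465 = 71592/155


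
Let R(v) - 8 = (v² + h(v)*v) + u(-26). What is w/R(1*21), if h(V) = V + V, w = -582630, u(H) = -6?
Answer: -116526/265 ≈ -439.72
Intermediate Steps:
h(V) = 2*V
R(v) = 2 + 3*v² (R(v) = 8 + ((v² + (2*v)*v) - 6) = 8 + ((v² + 2*v²) - 6) = 8 + (3*v² - 6) = 8 + (-6 + 3*v²) = 2 + 3*v²)
w/R(1*21) = -582630/(2 + 3*(1*21)²) = -582630/(2 + 3*21²) = -582630/(2 + 3*441) = -582630/(2 + 1323) = -582630/1325 = -582630*1/1325 = -116526/265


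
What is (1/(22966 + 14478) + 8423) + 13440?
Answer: 818638173/37444 ≈ 21863.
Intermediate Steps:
(1/(22966 + 14478) + 8423) + 13440 = (1/37444 + 8423) + 13440 = 315390813/37444 + 13440 = 818638173/37444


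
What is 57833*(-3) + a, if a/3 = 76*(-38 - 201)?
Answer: -227991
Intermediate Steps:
a = -54492 (a = 3*(76*(-38 - 201)) = 3*(76*(-239)) = 3*(-18164) = -54492)
57833*(-3) + a = 57833*(-3) - 54492 = -173499 - 54492 = -227991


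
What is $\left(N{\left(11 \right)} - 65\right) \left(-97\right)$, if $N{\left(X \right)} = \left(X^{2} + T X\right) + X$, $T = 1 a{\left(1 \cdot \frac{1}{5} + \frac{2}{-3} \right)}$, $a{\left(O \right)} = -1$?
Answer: $-5432$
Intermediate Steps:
$T = -1$ ($T = 1 \left(-1\right) = -1$)
$N{\left(X \right)} = X^{2}$ ($N{\left(X \right)} = \left(X^{2} - X\right) + X = X^{2}$)
$\left(N{\left(11 \right)} - 65\right) \left(-97\right) = \left(11^{2} - 65\right) \left(-97\right) = \left(121 - 65\right) \left(-97\right) = 56 \left(-97\right) = -5432$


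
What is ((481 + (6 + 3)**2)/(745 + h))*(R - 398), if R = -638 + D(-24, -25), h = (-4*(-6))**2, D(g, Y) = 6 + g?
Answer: -592348/1321 ≈ -448.41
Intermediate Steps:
h = 576 (h = 24**2 = 576)
R = -656 (R = -638 + (6 - 24) = -638 - 18 = -656)
((481 + (6 + 3)**2)/(745 + h))*(R - 398) = ((481 + (6 + 3)**2)/(745 + 576))*(-656 - 398) = ((481 + 9**2)/1321)*(-1054) = ((481 + 81)*(1/1321))*(-1054) = (562*(1/1321))*(-1054) = (562/1321)*(-1054) = -592348/1321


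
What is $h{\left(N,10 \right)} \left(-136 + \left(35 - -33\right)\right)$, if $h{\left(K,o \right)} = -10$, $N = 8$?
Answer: $680$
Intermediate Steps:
$h{\left(N,10 \right)} \left(-136 + \left(35 - -33\right)\right) = - 10 \left(-136 + \left(35 - -33\right)\right) = - 10 \left(-136 + \left(35 + 33\right)\right) = - 10 \left(-136 + 68\right) = \left(-10\right) \left(-68\right) = 680$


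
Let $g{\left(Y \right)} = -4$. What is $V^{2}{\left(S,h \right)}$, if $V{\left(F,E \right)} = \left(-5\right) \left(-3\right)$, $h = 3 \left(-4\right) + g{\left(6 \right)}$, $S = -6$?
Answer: $225$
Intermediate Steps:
$h = -16$ ($h = 3 \left(-4\right) - 4 = -12 - 4 = -16$)
$V{\left(F,E \right)} = 15$
$V^{2}{\left(S,h \right)} = 15^{2} = 225$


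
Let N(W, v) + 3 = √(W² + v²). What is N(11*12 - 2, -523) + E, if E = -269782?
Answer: -269785 + √290429 ≈ -2.6925e+5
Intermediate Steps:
N(W, v) = -3 + √(W² + v²)
N(11*12 - 2, -523) + E = (-3 + √((11*12 - 2)² + (-523)²)) - 269782 = (-3 + √((132 - 2)² + 273529)) - 269782 = (-3 + √(130² + 273529)) - 269782 = (-3 + √(16900 + 273529)) - 269782 = (-3 + √290429) - 269782 = -269785 + √290429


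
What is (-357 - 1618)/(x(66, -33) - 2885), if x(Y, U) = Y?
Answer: 1975/2819 ≈ 0.70060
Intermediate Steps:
(-357 - 1618)/(x(66, -33) - 2885) = (-357 - 1618)/(66 - 2885) = -1975/(-2819) = -1975*(-1/2819) = 1975/2819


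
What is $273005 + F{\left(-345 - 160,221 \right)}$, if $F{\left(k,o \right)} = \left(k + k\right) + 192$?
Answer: $272187$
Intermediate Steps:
$F{\left(k,o \right)} = 192 + 2 k$ ($F{\left(k,o \right)} = 2 k + 192 = 192 + 2 k$)
$273005 + F{\left(-345 - 160,221 \right)} = 273005 + \left(192 + 2 \left(-345 - 160\right)\right) = 273005 + \left(192 + 2 \left(-505\right)\right) = 273005 + \left(192 - 1010\right) = 273005 - 818 = 272187$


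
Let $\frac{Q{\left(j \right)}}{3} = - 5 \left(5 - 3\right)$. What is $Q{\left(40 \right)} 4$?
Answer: $-120$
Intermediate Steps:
$Q{\left(j \right)} = -30$ ($Q{\left(j \right)} = 3 \left(- 5 \left(5 - 3\right)\right) = 3 \left(\left(-5\right) 2\right) = 3 \left(-10\right) = -30$)
$Q{\left(40 \right)} 4 = \left(-30\right) 4 = -120$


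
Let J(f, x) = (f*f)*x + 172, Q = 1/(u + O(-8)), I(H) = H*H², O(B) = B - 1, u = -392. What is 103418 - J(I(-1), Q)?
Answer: 41401647/401 ≈ 1.0325e+5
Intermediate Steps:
O(B) = -1 + B
I(H) = H³
Q = -1/401 (Q = 1/(-392 + (-1 - 8)) = 1/(-392 - 9) = 1/(-401) = -1/401 ≈ -0.0024938)
J(f, x) = 172 + x*f² (J(f, x) = f²*x + 172 = x*f² + 172 = 172 + x*f²)
103418 - J(I(-1), Q) = 103418 - (172 - ((-1)³)²/401) = 103418 - (172 - 1/401*(-1)²) = 103418 - (172 - 1/401*1) = 103418 - (172 - 1/401) = 103418 - 1*68971/401 = 103418 - 68971/401 = 41401647/401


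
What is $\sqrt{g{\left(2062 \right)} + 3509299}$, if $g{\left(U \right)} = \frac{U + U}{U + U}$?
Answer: $10 \sqrt{35093} \approx 1873.3$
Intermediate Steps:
$g{\left(U \right)} = 1$ ($g{\left(U \right)} = \frac{2 U}{2 U} = 2 U \frac{1}{2 U} = 1$)
$\sqrt{g{\left(2062 \right)} + 3509299} = \sqrt{1 + 3509299} = \sqrt{3509300} = 10 \sqrt{35093}$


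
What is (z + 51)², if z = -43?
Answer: 64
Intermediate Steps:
(z + 51)² = (-43 + 51)² = 8² = 64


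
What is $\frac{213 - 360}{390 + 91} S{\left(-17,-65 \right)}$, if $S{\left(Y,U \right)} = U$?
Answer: $\frac{735}{37} \approx 19.865$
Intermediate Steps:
$\frac{213 - 360}{390 + 91} S{\left(-17,-65 \right)} = \frac{213 - 360}{390 + 91} \left(-65\right) = - \frac{147}{481} \left(-65\right) = \left(-147\right) \frac{1}{481} \left(-65\right) = \left(- \frac{147}{481}\right) \left(-65\right) = \frac{735}{37}$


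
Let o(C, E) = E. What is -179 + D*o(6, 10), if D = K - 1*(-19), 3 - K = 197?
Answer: -1929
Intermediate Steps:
K = -194 (K = 3 - 1*197 = 3 - 197 = -194)
D = -175 (D = -194 - 1*(-19) = -194 + 19 = -175)
-179 + D*o(6, 10) = -179 - 175*10 = -179 - 1750 = -1929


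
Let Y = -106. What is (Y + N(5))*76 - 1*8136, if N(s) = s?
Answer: -15812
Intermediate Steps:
(Y + N(5))*76 - 1*8136 = (-106 + 5)*76 - 1*8136 = -101*76 - 8136 = -7676 - 8136 = -15812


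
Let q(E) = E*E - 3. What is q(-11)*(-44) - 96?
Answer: -5288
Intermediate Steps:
q(E) = -3 + E² (q(E) = E² - 3 = -3 + E²)
q(-11)*(-44) - 96 = (-3 + (-11)²)*(-44) - 96 = (-3 + 121)*(-44) - 96 = 118*(-44) - 96 = -5192 - 96 = -5288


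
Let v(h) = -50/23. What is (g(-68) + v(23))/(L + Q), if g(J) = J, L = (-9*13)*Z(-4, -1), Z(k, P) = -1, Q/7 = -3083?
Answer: 807/246836 ≈ 0.0032694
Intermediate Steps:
Q = -21581 (Q = 7*(-3083) = -21581)
v(h) = -50/23 (v(h) = -50*1/23 = -50/23)
L = 117 (L = -9*13*(-1) = -117*(-1) = 117)
(g(-68) + v(23))/(L + Q) = (-68 - 50/23)/(117 - 21581) = -1614/23/(-21464) = -1614/23*(-1/21464) = 807/246836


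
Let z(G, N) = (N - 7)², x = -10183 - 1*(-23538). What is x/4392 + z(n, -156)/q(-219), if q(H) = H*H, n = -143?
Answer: 84134467/23404968 ≈ 3.5947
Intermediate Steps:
q(H) = H²
x = 13355 (x = -10183 + 23538 = 13355)
z(G, N) = (-7 + N)²
x/4392 + z(n, -156)/q(-219) = 13355/4392 + (-7 - 156)²/((-219)²) = 13355*(1/4392) + (-163)²/47961 = 13355/4392 + 26569*(1/47961) = 13355/4392 + 26569/47961 = 84134467/23404968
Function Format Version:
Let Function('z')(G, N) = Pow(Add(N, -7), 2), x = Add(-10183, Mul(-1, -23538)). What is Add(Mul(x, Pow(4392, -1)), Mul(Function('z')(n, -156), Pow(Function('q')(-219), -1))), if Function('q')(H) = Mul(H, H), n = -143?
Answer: Rational(84134467, 23404968) ≈ 3.5947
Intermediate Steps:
Function('q')(H) = Pow(H, 2)
x = 13355 (x = Add(-10183, 23538) = 13355)
Function('z')(G, N) = Pow(Add(-7, N), 2)
Add(Mul(x, Pow(4392, -1)), Mul(Function('z')(n, -156), Pow(Function('q')(-219), -1))) = Add(Mul(13355, Pow(4392, -1)), Mul(Pow(Add(-7, -156), 2), Pow(Pow(-219, 2), -1))) = Add(Mul(13355, Rational(1, 4392)), Mul(Pow(-163, 2), Pow(47961, -1))) = Add(Rational(13355, 4392), Mul(26569, Rational(1, 47961))) = Add(Rational(13355, 4392), Rational(26569, 47961)) = Rational(84134467, 23404968)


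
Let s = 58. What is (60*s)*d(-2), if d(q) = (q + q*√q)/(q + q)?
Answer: 1740 + 1740*I*√2 ≈ 1740.0 + 2460.7*I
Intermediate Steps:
d(q) = (q + q^(3/2))/(2*q) (d(q) = (q + q^(3/2))/((2*q)) = (q + q^(3/2))*(1/(2*q)) = (q + q^(3/2))/(2*q))
(60*s)*d(-2) = (60*58)*(½ + √(-2)/2) = 3480*(½ + (I*√2)/2) = 3480*(½ + I*√2/2) = 1740 + 1740*I*√2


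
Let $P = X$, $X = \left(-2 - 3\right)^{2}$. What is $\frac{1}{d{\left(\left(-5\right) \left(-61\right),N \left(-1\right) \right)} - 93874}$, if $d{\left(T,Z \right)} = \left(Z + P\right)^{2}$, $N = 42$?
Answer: $- \frac{1}{93585} \approx -1.0685 \cdot 10^{-5}$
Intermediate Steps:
$X = 25$ ($X = \left(-5\right)^{2} = 25$)
$P = 25$
$d{\left(T,Z \right)} = \left(25 + Z\right)^{2}$ ($d{\left(T,Z \right)} = \left(Z + 25\right)^{2} = \left(25 + Z\right)^{2}$)
$\frac{1}{d{\left(\left(-5\right) \left(-61\right),N \left(-1\right) \right)} - 93874} = \frac{1}{\left(25 + 42 \left(-1\right)\right)^{2} - 93874} = \frac{1}{\left(25 - 42\right)^{2} - 93874} = \frac{1}{\left(-17\right)^{2} - 93874} = \frac{1}{289 - 93874} = \frac{1}{-93585} = - \frac{1}{93585}$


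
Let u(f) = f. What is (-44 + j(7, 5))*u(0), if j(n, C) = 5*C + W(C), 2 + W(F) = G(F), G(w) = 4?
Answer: 0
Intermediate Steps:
W(F) = 2 (W(F) = -2 + 4 = 2)
j(n, C) = 2 + 5*C (j(n, C) = 5*C + 2 = 2 + 5*C)
(-44 + j(7, 5))*u(0) = (-44 + (2 + 5*5))*0 = (-44 + (2 + 25))*0 = (-44 + 27)*0 = -17*0 = 0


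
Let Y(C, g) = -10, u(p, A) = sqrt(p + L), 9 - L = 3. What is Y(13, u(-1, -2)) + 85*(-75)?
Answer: -6385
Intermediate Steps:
L = 6 (L = 9 - 1*3 = 9 - 3 = 6)
u(p, A) = sqrt(6 + p) (u(p, A) = sqrt(p + 6) = sqrt(6 + p))
Y(13, u(-1, -2)) + 85*(-75) = -10 + 85*(-75) = -10 - 6375 = -6385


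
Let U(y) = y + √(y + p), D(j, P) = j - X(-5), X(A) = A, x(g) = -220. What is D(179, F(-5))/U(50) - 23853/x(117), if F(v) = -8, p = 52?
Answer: 2691977/23980 - 92*√102/1199 ≈ 111.48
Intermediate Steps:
D(j, P) = 5 + j (D(j, P) = j - 1*(-5) = j + 5 = 5 + j)
U(y) = y + √(52 + y) (U(y) = y + √(y + 52) = y + √(52 + y))
D(179, F(-5))/U(50) - 23853/x(117) = (5 + 179)/(50 + √(52 + 50)) - 23853/(-220) = 184/(50 + √102) - 23853*(-1/220) = 184/(50 + √102) + 23853/220 = 23853/220 + 184/(50 + √102)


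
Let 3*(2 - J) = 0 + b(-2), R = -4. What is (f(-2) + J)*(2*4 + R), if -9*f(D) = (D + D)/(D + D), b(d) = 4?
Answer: 20/9 ≈ 2.2222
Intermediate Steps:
f(D) = -1/9 (f(D) = -(D + D)/(9*(D + D)) = -2*D/(9*(2*D)) = -2*D*1/(2*D)/9 = -1/9*1 = -1/9)
J = 2/3 (J = 2 - (0 + 4)/3 = 2 - 1/3*4 = 2 - 4/3 = 2/3 ≈ 0.66667)
(f(-2) + J)*(2*4 + R) = (-1/9 + 2/3)*(2*4 - 4) = 5*(8 - 4)/9 = (5/9)*4 = 20/9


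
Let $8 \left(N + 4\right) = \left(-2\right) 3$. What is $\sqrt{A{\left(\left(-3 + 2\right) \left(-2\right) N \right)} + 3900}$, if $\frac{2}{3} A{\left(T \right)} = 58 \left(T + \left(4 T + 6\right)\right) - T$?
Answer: $\frac{9 \sqrt{15}}{2} \approx 17.428$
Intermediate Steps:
$N = - \frac{19}{4}$ ($N = -4 + \frac{\left(-2\right) 3}{8} = -4 + \frac{1}{8} \left(-6\right) = -4 - \frac{3}{4} = - \frac{19}{4} \approx -4.75$)
$A{\left(T \right)} = 522 + \frac{867 T}{2}$ ($A{\left(T \right)} = \frac{3 \left(58 \left(T + \left(4 T + 6\right)\right) - T\right)}{2} = \frac{3 \left(58 \left(T + \left(6 + 4 T\right)\right) - T\right)}{2} = \frac{3 \left(58 \left(6 + 5 T\right) - T\right)}{2} = \frac{3 \left(\left(348 + 290 T\right) - T\right)}{2} = \frac{3 \left(348 + 289 T\right)}{2} = 522 + \frac{867 T}{2}$)
$\sqrt{A{\left(\left(-3 + 2\right) \left(-2\right) N \right)} + 3900} = \sqrt{\left(522 + \frac{867 \left(-3 + 2\right) \left(-2\right) \left(- \frac{19}{4}\right)}{2}\right) + 3900} = \sqrt{\left(522 + \frac{867 \left(-1\right) \left(-2\right) \left(- \frac{19}{4}\right)}{2}\right) + 3900} = \sqrt{\left(522 + \frac{867 \cdot 2 \left(- \frac{19}{4}\right)}{2}\right) + 3900} = \sqrt{\left(522 + \frac{867}{2} \left(- \frac{19}{2}\right)\right) + 3900} = \sqrt{\left(522 - \frac{16473}{4}\right) + 3900} = \sqrt{- \frac{14385}{4} + 3900} = \sqrt{\frac{1215}{4}} = \frac{9 \sqrt{15}}{2}$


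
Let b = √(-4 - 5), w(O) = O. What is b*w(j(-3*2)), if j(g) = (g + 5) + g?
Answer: -21*I ≈ -21.0*I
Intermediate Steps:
j(g) = 5 + 2*g (j(g) = (5 + g) + g = 5 + 2*g)
b = 3*I (b = √(-9) = 3*I ≈ 3.0*I)
b*w(j(-3*2)) = (3*I)*(5 + 2*(-3*2)) = (3*I)*(5 + 2*(-6)) = (3*I)*(5 - 12) = (3*I)*(-7) = -21*I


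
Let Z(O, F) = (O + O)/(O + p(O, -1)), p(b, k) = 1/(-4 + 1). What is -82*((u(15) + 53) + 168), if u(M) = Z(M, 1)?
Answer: -201187/11 ≈ -18290.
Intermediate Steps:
p(b, k) = -1/3 (p(b, k) = 1/(-3) = -1/3)
Z(O, F) = 2*O/(-1/3 + O) (Z(O, F) = (O + O)/(O - 1/3) = (2*O)/(-1/3 + O) = 2*O/(-1/3 + O))
u(M) = 6*M/(-1 + 3*M)
-82*((u(15) + 53) + 168) = -82*((6*15/(-1 + 3*15) + 53) + 168) = -82*((6*15/(-1 + 45) + 53) + 168) = -82*((6*15/44 + 53) + 168) = -82*((6*15*(1/44) + 53) + 168) = -82*((45/22 + 53) + 168) = -82*(1211/22 + 168) = -82*4907/22 = -201187/11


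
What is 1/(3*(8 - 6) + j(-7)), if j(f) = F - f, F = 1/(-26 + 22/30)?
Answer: 379/4912 ≈ 0.077158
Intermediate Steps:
F = -15/379 (F = 1/(-26 + 22*(1/30)) = 1/(-26 + 11/15) = 1/(-379/15) = -15/379 ≈ -0.039578)
j(f) = -15/379 - f
1/(3*(8 - 6) + j(-7)) = 1/(3*(8 - 6) + (-15/379 - 1*(-7))) = 1/(3*2 + (-15/379 + 7)) = 1/(6 + 2638/379) = 1/(4912/379) = 379/4912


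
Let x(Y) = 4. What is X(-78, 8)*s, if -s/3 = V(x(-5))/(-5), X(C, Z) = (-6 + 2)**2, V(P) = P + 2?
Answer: 288/5 ≈ 57.600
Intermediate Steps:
V(P) = 2 + P
X(C, Z) = 16 (X(C, Z) = (-4)**2 = 16)
s = 18/5 (s = -3*(2 + 4)/(-5) = -18*(-1)/5 = -3*(-6/5) = 18/5 ≈ 3.6000)
X(-78, 8)*s = 16*(18/5) = 288/5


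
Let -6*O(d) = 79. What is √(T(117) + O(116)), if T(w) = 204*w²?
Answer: √100531542/6 ≈ 1671.1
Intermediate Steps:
O(d) = -79/6 (O(d) = -⅙*79 = -79/6)
√(T(117) + O(116)) = √(204*117² - 79/6) = √(204*13689 - 79/6) = √(2792556 - 79/6) = √(16755257/6) = √100531542/6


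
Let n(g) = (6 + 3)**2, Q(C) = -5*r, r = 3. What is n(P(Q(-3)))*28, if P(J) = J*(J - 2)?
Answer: 2268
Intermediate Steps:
Q(C) = -15 (Q(C) = -5*3 = -15)
P(J) = J*(-2 + J)
n(g) = 81 (n(g) = 9**2 = 81)
n(P(Q(-3)))*28 = 81*28 = 2268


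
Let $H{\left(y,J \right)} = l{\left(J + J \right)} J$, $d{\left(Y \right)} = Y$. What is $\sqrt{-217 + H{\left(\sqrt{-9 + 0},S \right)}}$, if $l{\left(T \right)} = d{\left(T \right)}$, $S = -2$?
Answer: $i \sqrt{209} \approx 14.457 i$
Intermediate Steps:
$l{\left(T \right)} = T$
$H{\left(y,J \right)} = 2 J^{2}$ ($H{\left(y,J \right)} = \left(J + J\right) J = 2 J J = 2 J^{2}$)
$\sqrt{-217 + H{\left(\sqrt{-9 + 0},S \right)}} = \sqrt{-217 + 2 \left(-2\right)^{2}} = \sqrt{-217 + 2 \cdot 4} = \sqrt{-217 + 8} = \sqrt{-209} = i \sqrt{209}$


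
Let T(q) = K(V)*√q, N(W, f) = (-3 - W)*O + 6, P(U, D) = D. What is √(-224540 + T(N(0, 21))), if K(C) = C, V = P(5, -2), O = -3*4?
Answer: √(-224540 - 2*√42) ≈ 473.87*I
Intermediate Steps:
O = -12
V = -2
N(W, f) = 42 + 12*W (N(W, f) = (-3 - W)*(-12) + 6 = (36 + 12*W) + 6 = 42 + 12*W)
T(q) = -2*√q
√(-224540 + T(N(0, 21))) = √(-224540 - 2*√(42 + 12*0)) = √(-224540 - 2*√(42 + 0)) = √(-224540 - 2*√42)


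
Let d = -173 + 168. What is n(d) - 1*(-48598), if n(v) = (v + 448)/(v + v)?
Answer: 485537/10 ≈ 48554.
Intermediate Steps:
d = -5
n(v) = (448 + v)/(2*v) (n(v) = (448 + v)/((2*v)) = (448 + v)*(1/(2*v)) = (448 + v)/(2*v))
n(d) - 1*(-48598) = (1/2)*(448 - 5)/(-5) - 1*(-48598) = (1/2)*(-1/5)*443 + 48598 = -443/10 + 48598 = 485537/10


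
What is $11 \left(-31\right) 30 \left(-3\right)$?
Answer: $30690$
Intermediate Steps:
$11 \left(-31\right) 30 \left(-3\right) = \left(-341\right) \left(-90\right) = 30690$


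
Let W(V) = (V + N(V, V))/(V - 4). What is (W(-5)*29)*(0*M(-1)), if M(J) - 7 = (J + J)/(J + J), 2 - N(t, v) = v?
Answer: 0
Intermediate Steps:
N(t, v) = 2 - v
M(J) = 8 (M(J) = 7 + (J + J)/(J + J) = 7 + (2*J)/((2*J)) = 7 + (2*J)*(1/(2*J)) = 7 + 1 = 8)
W(V) = 2/(-4 + V) (W(V) = (V + (2 - V))/(V - 4) = 2/(-4 + V))
(W(-5)*29)*(0*M(-1)) = ((2/(-4 - 5))*29)*(0*8) = ((2/(-9))*29)*0 = ((2*(-⅑))*29)*0 = -2/9*29*0 = -58/9*0 = 0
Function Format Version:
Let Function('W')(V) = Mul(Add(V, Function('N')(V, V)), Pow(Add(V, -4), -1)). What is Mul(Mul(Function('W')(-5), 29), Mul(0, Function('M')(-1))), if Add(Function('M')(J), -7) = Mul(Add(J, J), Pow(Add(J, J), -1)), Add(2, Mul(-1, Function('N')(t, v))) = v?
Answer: 0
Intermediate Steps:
Function('N')(t, v) = Add(2, Mul(-1, v))
Function('M')(J) = 8 (Function('M')(J) = Add(7, Mul(Add(J, J), Pow(Add(J, J), -1))) = Add(7, Mul(Mul(2, J), Pow(Mul(2, J), -1))) = Add(7, Mul(Mul(2, J), Mul(Rational(1, 2), Pow(J, -1)))) = Add(7, 1) = 8)
Function('W')(V) = Mul(2, Pow(Add(-4, V), -1)) (Function('W')(V) = Mul(Add(V, Add(2, Mul(-1, V))), Pow(Add(V, -4), -1)) = Mul(2, Pow(Add(-4, V), -1)))
Mul(Mul(Function('W')(-5), 29), Mul(0, Function('M')(-1))) = Mul(Mul(Mul(2, Pow(Add(-4, -5), -1)), 29), Mul(0, 8)) = Mul(Mul(Mul(2, Pow(-9, -1)), 29), 0) = Mul(Mul(Mul(2, Rational(-1, 9)), 29), 0) = Mul(Mul(Rational(-2, 9), 29), 0) = Mul(Rational(-58, 9), 0) = 0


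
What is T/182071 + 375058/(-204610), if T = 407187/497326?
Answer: -16980454655731199/9263578834746530 ≈ -1.8330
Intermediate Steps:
T = 407187/497326 (T = 407187*(1/497326) = 407187/497326 ≈ 0.81875)
T/182071 + 375058/(-204610) = (407187/497326)/182071 + 375058/(-204610) = (407187/497326)*(1/182071) + 375058*(-1/204610) = 407187/90548642146 - 187529/102305 = -16980454655731199/9263578834746530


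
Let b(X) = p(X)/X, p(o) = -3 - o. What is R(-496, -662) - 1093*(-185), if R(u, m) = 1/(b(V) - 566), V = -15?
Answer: 573048965/2834 ≈ 2.0221e+5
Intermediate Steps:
b(X) = (-3 - X)/X
R(u, m) = -5/2834 (R(u, m) = 1/((-3 - 1*(-15))/(-15) - 566) = 1/(-(-3 + 15)/15 - 566) = 1/(-1/15*12 - 566) = 1/(-⅘ - 566) = 1/(-2834/5) = -5/2834)
R(-496, -662) - 1093*(-185) = -5/2834 - 1093*(-185) = -5/2834 + 202205 = 573048965/2834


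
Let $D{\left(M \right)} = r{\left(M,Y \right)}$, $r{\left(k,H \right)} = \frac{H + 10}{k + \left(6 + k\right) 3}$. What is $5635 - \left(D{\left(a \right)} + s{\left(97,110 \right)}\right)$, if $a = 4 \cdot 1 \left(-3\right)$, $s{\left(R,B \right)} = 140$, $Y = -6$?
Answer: $\frac{82427}{15} \approx 5495.1$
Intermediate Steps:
$a = -12$ ($a = 4 \left(-3\right) = -12$)
$r{\left(k,H \right)} = \frac{10 + H}{18 + 4 k}$ ($r{\left(k,H \right)} = \frac{10 + H}{k + \left(18 + 3 k\right)} = \frac{10 + H}{18 + 4 k}$)
$D{\left(M \right)} = \frac{2}{9 + 2 M}$ ($D{\left(M \right)} = \frac{10 - 6}{2 \left(9 + 2 M\right)} = \frac{1}{2} \frac{1}{9 + 2 M} 4 = \frac{2}{9 + 2 M}$)
$5635 - \left(D{\left(a \right)} + s{\left(97,110 \right)}\right) = 5635 - \left(\frac{2}{9 + 2 \left(-12\right)} + 140\right) = 5635 - \left(\frac{2}{9 - 24} + 140\right) = 5635 - \left(\frac{2}{-15} + 140\right) = 5635 - \left(2 \left(- \frac{1}{15}\right) + 140\right) = 5635 - \left(- \frac{2}{15} + 140\right) = 5635 - \frac{2098}{15} = \frac{82427}{15}$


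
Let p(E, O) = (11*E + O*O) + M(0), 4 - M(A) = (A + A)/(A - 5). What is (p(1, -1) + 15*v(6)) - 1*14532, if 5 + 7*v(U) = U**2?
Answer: -101147/7 ≈ -14450.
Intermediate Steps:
M(A) = 4 - 2*A/(-5 + A) (M(A) = 4 - (A + A)/(A - 5) = 4 - 2*A/(-5 + A))
v(U) = -5/7 + U**2/7
p(E, O) = 4 + O**2 + 11*E (p(E, O) = (11*E + O*O) + 2*(-10 + 0)/(-5 + 0) = (11*E + O**2) + 2*(-10)/(-5) = (O**2 + 11*E) + 2*(-1/5)*(-10) = (O**2 + 11*E) + 4 = 4 + O**2 + 11*E)
(p(1, -1) + 15*v(6)) - 1*14532 = ((4 + (-1)**2 + 11*1) + 15*(-5/7 + (1/7)*6**2)) - 1*14532 = ((4 + 1 + 11) + 15*(-5/7 + (1/7)*36)) - 14532 = (16 + 15*(-5/7 + 36/7)) - 14532 = (16 + 15*(31/7)) - 14532 = (16 + 465/7) - 14532 = 577/7 - 14532 = -101147/7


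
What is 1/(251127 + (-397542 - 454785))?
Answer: -1/601200 ≈ -1.6633e-6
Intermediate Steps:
1/(251127 + (-397542 - 454785)) = 1/(251127 - 852327) = 1/(-601200) = -1/601200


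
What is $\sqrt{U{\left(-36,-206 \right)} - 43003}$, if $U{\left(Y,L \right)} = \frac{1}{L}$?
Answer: $\frac{3 i \sqrt{202763946}}{206} \approx 207.37 i$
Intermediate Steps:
$\sqrt{U{\left(-36,-206 \right)} - 43003} = \sqrt{\frac{1}{-206} - 43003} = \sqrt{- \frac{1}{206} - 43003} = \sqrt{- \frac{8858619}{206}} = \frac{3 i \sqrt{202763946}}{206}$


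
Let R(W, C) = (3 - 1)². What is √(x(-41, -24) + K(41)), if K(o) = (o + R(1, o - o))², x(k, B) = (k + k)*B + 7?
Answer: 20*√10 ≈ 63.246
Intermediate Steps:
x(k, B) = 7 + 2*B*k (x(k, B) = (2*k)*B + 7 = 2*B*k + 7 = 7 + 2*B*k)
R(W, C) = 4 (R(W, C) = 2² = 4)
K(o) = (4 + o)² (K(o) = (o + 4)² = (4 + o)²)
√(x(-41, -24) + K(41)) = √((7 + 2*(-24)*(-41)) + (4 + 41)²) = √((7 + 1968) + 45²) = √(1975 + 2025) = √4000 = 20*√10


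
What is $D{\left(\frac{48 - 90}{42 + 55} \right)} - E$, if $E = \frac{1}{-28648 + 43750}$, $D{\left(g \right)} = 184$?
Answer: $\frac{2778767}{15102} \approx 184.0$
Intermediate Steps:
$E = \frac{1}{15102} \approx 6.6216 \cdot 10^{-5}$
$D{\left(\frac{48 - 90}{42 + 55} \right)} - E = 184 - \frac{1}{15102} = \frac{2778767}{15102}$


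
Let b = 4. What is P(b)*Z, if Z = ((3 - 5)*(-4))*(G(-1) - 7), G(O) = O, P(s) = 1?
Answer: -64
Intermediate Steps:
Z = -64 (Z = ((3 - 5)*(-4))*(-1 - 7) = -2*(-4)*(-8) = 8*(-8) = -64)
P(b)*Z = 1*(-64) = -64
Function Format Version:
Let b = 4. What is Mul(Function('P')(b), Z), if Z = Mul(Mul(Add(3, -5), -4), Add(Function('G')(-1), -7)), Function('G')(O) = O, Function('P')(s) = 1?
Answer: -64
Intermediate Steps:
Z = -64 (Z = Mul(Mul(Add(3, -5), -4), Add(-1, -7)) = Mul(Mul(-2, -4), -8) = Mul(8, -8) = -64)
Mul(Function('P')(b), Z) = Mul(1, -64) = -64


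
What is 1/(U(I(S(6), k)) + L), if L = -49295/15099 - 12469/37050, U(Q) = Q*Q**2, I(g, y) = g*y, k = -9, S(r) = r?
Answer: -62157550/9787800303109 ≈ -6.3505e-6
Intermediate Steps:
U(Q) = Q**3
L = -223849909/62157550 (L = -49295*1/15099 - 12469*1/37050 = -49295/15099 - 12469/37050 = -223849909/62157550 ≈ -3.6013)
1/(U(I(S(6), k)) + L) = 1/((6*(-9))**3 - 223849909/62157550) = 1/((-54)**3 - 223849909/62157550) = 1/(-157464 - 223849909/62157550) = 1/(-9787800303109/62157550) = -62157550/9787800303109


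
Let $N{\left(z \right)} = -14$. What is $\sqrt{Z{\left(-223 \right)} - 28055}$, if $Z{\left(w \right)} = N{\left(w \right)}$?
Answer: $i \sqrt{28069} \approx 167.54 i$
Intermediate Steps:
$Z{\left(w \right)} = -14$
$\sqrt{Z{\left(-223 \right)} - 28055} = \sqrt{-14 - 28055} = \sqrt{-28069} = i \sqrt{28069}$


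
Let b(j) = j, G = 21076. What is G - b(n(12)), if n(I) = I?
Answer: 21064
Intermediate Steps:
G - b(n(12)) = 21076 - 1*12 = 21076 - 12 = 21064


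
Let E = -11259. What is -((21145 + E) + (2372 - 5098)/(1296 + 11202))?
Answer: -61776251/6249 ≈ -9885.8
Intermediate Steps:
-((21145 + E) + (2372 - 5098)/(1296 + 11202)) = -((21145 - 11259) + (2372 - 5098)/(1296 + 11202)) = -(9886 - 2726/12498) = -(9886 - 2726*1/12498) = -(9886 - 1363/6249) = -1*61776251/6249 = -61776251/6249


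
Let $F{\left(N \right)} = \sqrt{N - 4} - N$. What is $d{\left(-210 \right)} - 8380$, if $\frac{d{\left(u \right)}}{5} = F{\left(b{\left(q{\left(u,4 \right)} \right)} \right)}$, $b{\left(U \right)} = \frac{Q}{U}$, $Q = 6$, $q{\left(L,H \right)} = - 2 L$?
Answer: $- \frac{117321}{14} + \frac{3 i \sqrt{2170}}{14} \approx -8380.1 + 9.9821 i$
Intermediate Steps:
$b{\left(U \right)} = \frac{6}{U}$
$F{\left(N \right)} = \sqrt{-4 + N} - N$
$d{\left(u \right)} = 5 \sqrt{-4 - \frac{3}{u}} + \frac{15}{u}$ ($d{\left(u \right)} = 5 \left(\sqrt{-4 + \frac{6}{\left(-2\right) u}} - \frac{6}{\left(-2\right) u}\right) = 5 \left(\sqrt{-4 + 6 \left(- \frac{1}{2 u}\right)} - 6 \left(- \frac{1}{2 u}\right)\right) = 5 \left(\sqrt{-4 - \frac{3}{u}} - - \frac{3}{u}\right) = 5 \left(\sqrt{-4 - \frac{3}{u}} + \frac{3}{u}\right) = 5 \sqrt{-4 - \frac{3}{u}} + \frac{15}{u}$)
$d{\left(-210 \right)} - 8380 = \left(5 \sqrt{-4 - \frac{3}{-210}} + \frac{15}{-210}\right) - 8380 = \left(5 \sqrt{-4 - - \frac{1}{70}} + 15 \left(- \frac{1}{210}\right)\right) - 8380 = \left(5 \sqrt{-4 + \frac{1}{70}} - \frac{1}{14}\right) - 8380 = \left(5 \sqrt{- \frac{279}{70}} - \frac{1}{14}\right) - 8380 = \left(5 \frac{3 i \sqrt{2170}}{70} - \frac{1}{14}\right) - 8380 = \left(\frac{3 i \sqrt{2170}}{14} - \frac{1}{14}\right) - 8380 = \left(- \frac{1}{14} + \frac{3 i \sqrt{2170}}{14}\right) - 8380 = - \frac{117321}{14} + \frac{3 i \sqrt{2170}}{14}$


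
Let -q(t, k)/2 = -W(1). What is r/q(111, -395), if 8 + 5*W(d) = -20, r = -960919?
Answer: 4804595/56 ≈ 85796.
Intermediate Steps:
W(d) = -28/5 (W(d) = -8/5 + (1/5)*(-20) = -8/5 - 4 = -28/5)
q(t, k) = -56/5 (q(t, k) = -(-2)*(-28)/5 = -2*28/5 = -56/5)
r/q(111, -395) = -960919/(-56/5) = -960919*(-5/56) = 4804595/56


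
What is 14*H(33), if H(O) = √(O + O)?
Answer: 14*√66 ≈ 113.74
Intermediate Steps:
H(O) = √2*√O (H(O) = √(2*O) = √2*√O)
14*H(33) = 14*(√2*√33) = 14*√66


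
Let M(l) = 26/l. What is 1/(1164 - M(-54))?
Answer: 27/31441 ≈ 0.00085875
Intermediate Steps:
1/(1164 - M(-54)) = 1/(1164 - 26/(-54)) = 1/(1164 - 26*(-1)/54) = 1/(1164 - 1*(-13/27)) = 1/(1164 + 13/27) = 1/(31441/27) = 27/31441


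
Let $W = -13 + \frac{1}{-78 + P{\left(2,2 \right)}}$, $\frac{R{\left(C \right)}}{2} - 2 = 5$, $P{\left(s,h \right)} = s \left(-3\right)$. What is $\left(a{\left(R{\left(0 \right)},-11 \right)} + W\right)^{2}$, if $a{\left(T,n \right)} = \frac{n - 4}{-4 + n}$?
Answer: $\frac{1018081}{7056} \approx 144.29$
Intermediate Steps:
$P{\left(s,h \right)} = - 3 s$
$R{\left(C \right)} = 14$ ($R{\left(C \right)} = 4 + 2 \cdot 5 = 4 + 10 = 14$)
$a{\left(T,n \right)} = 1$ ($a{\left(T,n \right)} = \frac{-4 + n}{-4 + n} = 1$)
$W = - \frac{1093}{84}$ ($W = -13 + \frac{1}{-78 - 6} = -13 + \frac{1}{-84} = -13 - \frac{1}{84} = - \frac{1093}{84} \approx -13.012$)
$\left(a{\left(R{\left(0 \right)},-11 \right)} + W\right)^{2} = \left(1 - \frac{1093}{84}\right)^{2} = \left(- \frac{1009}{84}\right)^{2} = \frac{1018081}{7056}$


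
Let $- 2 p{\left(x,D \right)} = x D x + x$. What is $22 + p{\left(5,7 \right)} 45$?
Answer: $-4028$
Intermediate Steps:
$p{\left(x,D \right)} = - \frac{x}{2} - \frac{D x^{2}}{2}$ ($p{\left(x,D \right)} = - \frac{x D x + x}{2} = - \frac{D x x + x}{2} = - \frac{D x^{2} + x}{2} = - \frac{x + D x^{2}}{2} = - \frac{x}{2} - \frac{D x^{2}}{2}$)
$22 + p{\left(5,7 \right)} 45 = 22 + \left(- \frac{1}{2}\right) 5 \left(1 + 7 \cdot 5\right) 45 = 22 + \left(- \frac{1}{2}\right) 5 \left(1 + 35\right) 45 = 22 + \left(- \frac{1}{2}\right) 5 \cdot 36 \cdot 45 = 22 - 4050 = -4028$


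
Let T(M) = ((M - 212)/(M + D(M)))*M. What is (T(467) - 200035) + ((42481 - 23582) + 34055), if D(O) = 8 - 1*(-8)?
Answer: -23640346/161 ≈ -1.4683e+5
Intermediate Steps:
D(O) = 16 (D(O) = 8 + 8 = 16)
T(M) = M*(-212 + M)/(16 + M) (T(M) = ((M - 212)/(M + 16))*M = ((-212 + M)/(16 + M))*M = M*(-212 + M)/(16 + M))
(T(467) - 200035) + ((42481 - 23582) + 34055) = (467*(-212 + 467)/(16 + 467) - 200035) + ((42481 - 23582) + 34055) = (467*255/483 - 200035) + (18899 + 34055) = (467*(1/483)*255 - 200035) + 52954 = (39695/161 - 200035) + 52954 = -32165940/161 + 52954 = -23640346/161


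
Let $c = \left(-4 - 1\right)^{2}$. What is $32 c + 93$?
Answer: $893$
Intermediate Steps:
$c = 25$ ($c = \left(-5\right)^{2} = 25$)
$32 c + 93 = 32 \cdot 25 + 93 = 800 + 93 = 893$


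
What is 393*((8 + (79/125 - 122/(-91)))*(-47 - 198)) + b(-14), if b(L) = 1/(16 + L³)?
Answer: -851328839917/886600 ≈ -9.6022e+5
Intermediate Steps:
393*((8 + (79/125 - 122/(-91)))*(-47 - 198)) + b(-14) = 393*((8 + (79/125 - 122/(-91)))*(-47 - 198)) + 1/(16 + (-14)³) = 393*((8 + (79*(1/125) - 122*(-1/91)))*(-245)) + 1/(16 - 2744) = 393*((8 + (79/125 + 122/91))*(-245)) + 1/(-2728) = 393*((8 + 22439/11375)*(-245)) - 1/2728 = 393*((113439/11375)*(-245)) - 1/2728 = 393*(-794073/325) - 1/2728 = -312070689/325 - 1/2728 = -851328839917/886600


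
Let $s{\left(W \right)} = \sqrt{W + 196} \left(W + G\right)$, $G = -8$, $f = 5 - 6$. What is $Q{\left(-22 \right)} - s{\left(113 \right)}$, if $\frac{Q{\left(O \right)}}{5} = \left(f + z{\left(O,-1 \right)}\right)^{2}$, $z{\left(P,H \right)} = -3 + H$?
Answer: $125 - 105 \sqrt{309} \approx -1720.7$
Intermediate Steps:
$f = -1$ ($f = 5 - 6 = -1$)
$s{\left(W \right)} = \sqrt{196 + W} \left(-8 + W\right)$ ($s{\left(W \right)} = \sqrt{W + 196} \left(W - 8\right) = \sqrt{196 + W} \left(-8 + W\right)$)
$Q{\left(O \right)} = 125$ ($Q{\left(O \right)} = 5 \left(-1 - 4\right)^{2} = 5 \left(-5\right)^{2} = 5 \cdot 25 = 125$)
$Q{\left(-22 \right)} - s{\left(113 \right)} = 125 - \sqrt{196 + 113} \left(-8 + 113\right) = 125 - \sqrt{309} \cdot 105 = 125 - 105 \sqrt{309}$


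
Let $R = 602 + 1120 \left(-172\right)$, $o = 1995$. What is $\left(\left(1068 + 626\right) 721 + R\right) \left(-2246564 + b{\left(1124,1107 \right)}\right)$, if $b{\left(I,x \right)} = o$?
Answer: $-2310415676184$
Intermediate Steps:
$R = -192038$ ($R = 602 - 192640 = -192038$)
$b{\left(I,x \right)} = 1995$
$\left(\left(1068 + 626\right) 721 + R\right) \left(-2246564 + b{\left(1124,1107 \right)}\right) = \left(\left(1068 + 626\right) 721 - 192038\right) \left(-2246564 + 1995\right) = \left(1694 \cdot 721 - 192038\right) \left(-2244569\right) = \left(1221374 - 192038\right) \left(-2244569\right) = 1029336 \left(-2244569\right) = -2310415676184$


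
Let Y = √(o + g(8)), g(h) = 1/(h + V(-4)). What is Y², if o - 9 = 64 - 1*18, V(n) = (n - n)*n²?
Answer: 441/8 ≈ 55.125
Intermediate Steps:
V(n) = 0 (V(n) = 0*n² = 0)
o = 55 (o = 9 + (64 - 1*18) = 9 + (64 - 18) = 9 + 46 = 55)
g(h) = 1/h (g(h) = 1/(h + 0) = 1/h)
Y = 21*√2/4 (Y = √(55 + 1/8) = √(55 + ⅛) = √(441/8) = 21*√2/4 ≈ 7.4246)
Y² = (21*√2/4)² = 441/8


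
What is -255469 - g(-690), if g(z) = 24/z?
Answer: -29378931/115 ≈ -2.5547e+5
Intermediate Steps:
-255469 - g(-690) = -255469 - 24/(-690) = -255469 - 24*(-1)/690 = -255469 - 1*(-4/115) = -255469 + 4/115 = -29378931/115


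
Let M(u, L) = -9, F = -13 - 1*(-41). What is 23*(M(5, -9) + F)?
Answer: 437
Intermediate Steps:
F = 28 (F = -13 + 41 = 28)
23*(M(5, -9) + F) = 23*(-9 + 28) = 23*19 = 437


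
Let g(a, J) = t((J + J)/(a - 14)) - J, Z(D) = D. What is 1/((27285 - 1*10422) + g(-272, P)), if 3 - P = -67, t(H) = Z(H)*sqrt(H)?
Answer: 7015172593/117805793403249 + 1430*I*sqrt(10010)/117805793403249 ≈ 5.9549e-5 + 1.2145e-9*I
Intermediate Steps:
t(H) = H**(3/2) (t(H) = H*sqrt(H) = H**(3/2))
P = 70 (P = 3 - 1*(-67) = 3 + 67 = 70)
g(a, J) = -J + 2*sqrt(2)*(J/(-14 + a))**(3/2) (g(a, J) = ((J + J)/(a - 14))**(3/2) - J = ((2*J)/(-14 + a))**(3/2) - J = (2*J/(-14 + a))**(3/2) - J = 2*sqrt(2)*(J/(-14 + a))**(3/2) - J = -J + 2*sqrt(2)*(J/(-14 + a))**(3/2))
1/((27285 - 1*10422) + g(-272, P)) = 1/((27285 - 1*10422) + 70*(14 - 1*(-272) + 2*sqrt(2)*sqrt(70/(-14 - 272)))/(-14 - 272)) = 1/((27285 - 10422) + 70*(14 + 272 + 2*sqrt(2)*sqrt(70/(-286)))/(-286)) = 1/(16863 + 70*(-1/286)*(14 + 272 + 2*sqrt(2)*sqrt(70*(-1/286)))) = 1/(16863 + 70*(-1/286)*(14 + 272 + 2*sqrt(2)*sqrt(-35/143))) = 1/(16863 + 70*(-1/286)*(14 + 272 + 2*sqrt(2)*(I*sqrt(5005)/143))) = 1/(16863 + 70*(-1/286)*(14 + 272 + 2*I*sqrt(10010)/143)) = 1/(16863 + 70*(-1/286)*(286 + 2*I*sqrt(10010)/143)) = 1/(16863 + (-70 - 70*I*sqrt(10010)/20449)) = 1/(16793 - 70*I*sqrt(10010)/20449)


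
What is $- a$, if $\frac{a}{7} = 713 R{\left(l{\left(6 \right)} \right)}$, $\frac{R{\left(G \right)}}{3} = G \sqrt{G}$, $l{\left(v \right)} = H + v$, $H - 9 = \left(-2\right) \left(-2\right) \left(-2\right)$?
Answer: $- 104811 \sqrt{7} \approx -2.773 \cdot 10^{5}$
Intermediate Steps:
$H = 1$ ($H = 9 + \left(-2\right) \left(-2\right) \left(-2\right) = 9 + 4 \left(-2\right) = 9 - 8 = 1$)
$l{\left(v \right)} = 1 + v$
$R{\left(G \right)} = 3 G^{\frac{3}{2}}$ ($R{\left(G \right)} = 3 G \sqrt{G} = 3 G^{\frac{3}{2}}$)
$a = 104811 \sqrt{7}$ ($a = 7 \cdot 713 \cdot 3 \left(1 + 6\right)^{\frac{3}{2}} = 7 \cdot 713 \cdot 3 \cdot 7^{\frac{3}{2}} = 7 \cdot 713 \cdot 3 \cdot 7 \sqrt{7} = 7 \cdot 713 \cdot 21 \sqrt{7} = 7 \cdot 14973 \sqrt{7} = 104811 \sqrt{7} \approx 2.773 \cdot 10^{5}$)
$- a = - 104811 \sqrt{7}$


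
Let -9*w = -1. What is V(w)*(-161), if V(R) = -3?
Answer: 483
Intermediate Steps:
w = ⅑ (w = -⅑*(-1) = ⅑ ≈ 0.11111)
V(w)*(-161) = -3*(-161) = 483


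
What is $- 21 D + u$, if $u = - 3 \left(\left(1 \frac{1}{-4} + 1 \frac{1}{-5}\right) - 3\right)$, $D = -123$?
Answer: $\frac{51867}{20} \approx 2593.4$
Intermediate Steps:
$u = \frac{207}{20}$ ($u = - 3 \left(\left(1 \left(- \frac{1}{4}\right) + 1 \left(- \frac{1}{5}\right)\right) - 3\right) = - 3 \left(\left(- \frac{1}{4} - \frac{1}{5}\right) - 3\right) = - 3 \left(- \frac{9}{20} - 3\right) = \left(-3\right) \left(- \frac{69}{20}\right) = \frac{207}{20} \approx 10.35$)
$- 21 D + u = \left(-21\right) \left(-123\right) + \frac{207}{20} = 2583 + \frac{207}{20} = \frac{51867}{20}$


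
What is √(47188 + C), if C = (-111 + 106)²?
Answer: √47213 ≈ 217.29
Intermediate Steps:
C = 25 (C = (-5)² = 25)
√(47188 + C) = √(47188 + 25) = √47213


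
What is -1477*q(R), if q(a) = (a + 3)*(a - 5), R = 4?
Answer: 10339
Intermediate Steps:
q(a) = (-5 + a)*(3 + a) (q(a) = (3 + a)*(-5 + a) = (-5 + a)*(3 + a))
-1477*q(R) = -1477*(-15 + 4**2 - 2*4) = -1477*(-15 + 16 - 8) = -1477*(-7) = 10339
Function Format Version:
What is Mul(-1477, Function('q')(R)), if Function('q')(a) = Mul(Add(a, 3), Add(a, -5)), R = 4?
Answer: 10339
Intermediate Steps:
Function('q')(a) = Mul(Add(-5, a), Add(3, a)) (Function('q')(a) = Mul(Add(3, a), Add(-5, a)) = Mul(Add(-5, a), Add(3, a)))
Mul(-1477, Function('q')(R)) = Mul(-1477, Add(-15, Pow(4, 2), Mul(-2, 4))) = Mul(-1477, Add(-15, 16, -8)) = Mul(-1477, -7) = 10339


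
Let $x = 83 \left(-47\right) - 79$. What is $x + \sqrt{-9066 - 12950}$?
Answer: $-3980 + 16 i \sqrt{86} \approx -3980.0 + 148.38 i$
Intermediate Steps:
$x = -3980$ ($x = -3901 - 79 = -3980$)
$x + \sqrt{-9066 - 12950} = -3980 + \sqrt{-9066 - 12950} = -3980 + \sqrt{-22016} = -3980 + 16 i \sqrt{86}$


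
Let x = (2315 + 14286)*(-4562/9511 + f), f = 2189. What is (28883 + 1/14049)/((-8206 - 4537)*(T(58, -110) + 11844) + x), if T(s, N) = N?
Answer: -3859347595948/15125085006166485 ≈ -0.00025516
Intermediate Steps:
x = 345550097217/9511 (x = (2315 + 14286)*(-4562/9511 + 2189) = 16601*(-4562*1/9511 + 2189) = 16601*(-4562/9511 + 2189) = 16601*(20815017/9511) = 345550097217/9511 ≈ 3.6332e+7)
(28883 + 1/14049)/((-8206 - 4537)*(T(58, -110) + 11844) + x) = (28883 + 1/14049)/((-8206 - 4537)*(-110 + 11844) + 345550097217/9511) = (28883 + 1/14049)/(-12743*11734 + 345550097217/9511) = 405777268/(14049*(-149526362 + 345550097217/9511)) = 405777268/(14049*(-1076595131765/9511)) = (405777268/14049)*(-9511/1076595131765) = -3859347595948/15125085006166485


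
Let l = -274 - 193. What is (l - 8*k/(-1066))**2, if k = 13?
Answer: 366454449/1681 ≈ 2.1800e+5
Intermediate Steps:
l = -467
(l - 8*k/(-1066))**2 = (-467 - 8*13/(-1066))**2 = (-467 - 104*(-1/1066))**2 = (-467 + 4/41)**2 = (-19143/41)**2 = 366454449/1681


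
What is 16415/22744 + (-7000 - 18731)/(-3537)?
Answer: 23825397/2979464 ≈ 7.9965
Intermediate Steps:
16415/22744 + (-7000 - 18731)/(-3537) = 16415*(1/22744) - 25731*(-1/3537) = 16415/22744 + 953/131 = 23825397/2979464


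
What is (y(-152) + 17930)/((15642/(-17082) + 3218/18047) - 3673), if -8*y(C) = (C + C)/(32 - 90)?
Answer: -8904994356453/1824640611620 ≈ -4.8804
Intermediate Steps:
y(C) = C/232 (y(C) = -(C + C)/(8*(32 - 90)) = -2*C/(8*(-58)) = -2*C*(-1)/(8*58) = -(-1)*C/232 = C/232)
(y(-152) + 17930)/((15642/(-17082) + 3218/18047) - 3673) = ((1/232)*(-152) + 17930)/((15642/(-17082) + 3218/18047) - 3673) = (-19/29 + 17930)/((15642*(-1/17082) + 3218*(1/18047)) - 3673) = 519951/(29*((-869/949 + 3218/18047) - 3673)) = 519951/(29*(-12628961/17126603 - 3673)) = 519951/(29*(-62918641780/17126603)) = (519951/29)*(-17126603/62918641780) = -8904994356453/1824640611620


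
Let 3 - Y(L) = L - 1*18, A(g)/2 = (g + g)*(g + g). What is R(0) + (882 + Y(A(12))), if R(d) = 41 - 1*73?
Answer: -281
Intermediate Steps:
A(g) = 8*g**2 (A(g) = 2*((g + g)*(g + g)) = 2*((2*g)*(2*g)) = 2*(4*g**2) = 8*g**2)
Y(L) = 21 - L (Y(L) = 3 - (L - 1*18) = 3 - (L - 18) = 3 - (-18 + L) = 3 + (18 - L) = 21 - L)
R(d) = -32 (R(d) = 41 - 73 = -32)
R(0) + (882 + Y(A(12))) = -32 + (882 + (21 - 8*12**2)) = -32 + (882 + (21 - 8*144)) = -32 + (882 + (21 - 1*1152)) = -32 + (882 + (21 - 1152)) = -32 + (882 - 1131) = -32 - 249 = -281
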